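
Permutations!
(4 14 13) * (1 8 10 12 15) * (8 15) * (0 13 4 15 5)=(0 13 15 1 5)(4 14)(8 10 12)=[13, 5, 2, 3, 14, 0, 6, 7, 10, 9, 12, 11, 8, 15, 4, 1]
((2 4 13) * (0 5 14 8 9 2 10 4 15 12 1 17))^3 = (0 8 15 17 14 2 1 5 9 12)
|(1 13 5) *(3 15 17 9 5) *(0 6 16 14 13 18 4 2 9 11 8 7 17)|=|(0 6 16 14 13 3 15)(1 18 4 2 9 5)(7 17 11 8)|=84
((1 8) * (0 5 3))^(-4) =((0 5 3)(1 8))^(-4) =(8)(0 3 5)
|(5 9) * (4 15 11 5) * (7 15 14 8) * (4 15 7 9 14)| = 6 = |(5 14 8 9 15 11)|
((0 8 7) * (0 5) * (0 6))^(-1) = (0 6 5 7 8)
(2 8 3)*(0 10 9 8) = [10, 1, 0, 2, 4, 5, 6, 7, 3, 8, 9] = (0 10 9 8 3 2)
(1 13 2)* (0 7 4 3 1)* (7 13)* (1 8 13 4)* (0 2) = (0 4 3 8 13)(1 7) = [4, 7, 2, 8, 3, 5, 6, 1, 13, 9, 10, 11, 12, 0]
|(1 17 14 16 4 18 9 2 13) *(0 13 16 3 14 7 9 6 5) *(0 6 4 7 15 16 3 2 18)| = |(0 13 1 17 15 16 7 9 18 4)(2 3 14)(5 6)| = 30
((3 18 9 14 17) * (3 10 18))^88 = (9 10 14 18 17)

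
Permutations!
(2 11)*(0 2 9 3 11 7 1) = (0 2 7 1)(3 11 9) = [2, 0, 7, 11, 4, 5, 6, 1, 8, 3, 10, 9]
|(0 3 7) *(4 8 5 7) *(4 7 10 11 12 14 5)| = 30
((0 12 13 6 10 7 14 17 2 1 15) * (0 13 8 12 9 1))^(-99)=(17)(8 12)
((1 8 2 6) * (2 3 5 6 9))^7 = (1 3 6 8 5)(2 9)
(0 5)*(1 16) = (0 5)(1 16) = [5, 16, 2, 3, 4, 0, 6, 7, 8, 9, 10, 11, 12, 13, 14, 15, 1]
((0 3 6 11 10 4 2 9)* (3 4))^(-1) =((0 4 2 9)(3 6 11 10))^(-1) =(0 9 2 4)(3 10 11 6)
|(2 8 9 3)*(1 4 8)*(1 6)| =7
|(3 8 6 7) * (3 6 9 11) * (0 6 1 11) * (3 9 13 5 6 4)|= 11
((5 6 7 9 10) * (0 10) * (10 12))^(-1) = ((0 12 10 5 6 7 9))^(-1) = (0 9 7 6 5 10 12)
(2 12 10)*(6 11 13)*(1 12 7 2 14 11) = [0, 12, 7, 3, 4, 5, 1, 2, 8, 9, 14, 13, 10, 6, 11] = (1 12 10 14 11 13 6)(2 7)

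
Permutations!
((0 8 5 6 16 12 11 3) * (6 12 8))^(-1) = (0 3 11 12 5 8 16 6)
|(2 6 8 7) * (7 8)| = |(8)(2 6 7)| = 3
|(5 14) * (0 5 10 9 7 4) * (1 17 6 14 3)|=11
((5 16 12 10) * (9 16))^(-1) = ((5 9 16 12 10))^(-1) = (5 10 12 16 9)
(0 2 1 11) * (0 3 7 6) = (0 2 1 11 3 7 6) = [2, 11, 1, 7, 4, 5, 0, 6, 8, 9, 10, 3]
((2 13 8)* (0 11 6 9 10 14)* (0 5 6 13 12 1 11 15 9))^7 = (15)(1 11 13 8 2 12)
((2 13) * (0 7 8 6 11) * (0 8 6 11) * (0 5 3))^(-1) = ((0 7 6 5 3)(2 13)(8 11))^(-1) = (0 3 5 6 7)(2 13)(8 11)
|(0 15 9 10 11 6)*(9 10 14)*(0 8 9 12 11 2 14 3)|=|(0 15 10 2 14 12 11 6 8 9 3)|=11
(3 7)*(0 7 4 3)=(0 7)(3 4)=[7, 1, 2, 4, 3, 5, 6, 0]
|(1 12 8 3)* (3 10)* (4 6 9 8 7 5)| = 10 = |(1 12 7 5 4 6 9 8 10 3)|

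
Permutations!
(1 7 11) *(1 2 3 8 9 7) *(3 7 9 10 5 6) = (2 7 11)(3 8 10 5 6) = [0, 1, 7, 8, 4, 6, 3, 11, 10, 9, 5, 2]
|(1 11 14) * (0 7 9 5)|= 12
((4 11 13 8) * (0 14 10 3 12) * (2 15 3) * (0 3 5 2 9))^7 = (0 9 10 14)(2 15 5)(3 12)(4 8 13 11)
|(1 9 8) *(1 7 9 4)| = |(1 4)(7 9 8)| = 6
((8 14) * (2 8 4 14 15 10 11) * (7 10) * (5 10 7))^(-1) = ((2 8 15 5 10 11)(4 14))^(-1) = (2 11 10 5 15 8)(4 14)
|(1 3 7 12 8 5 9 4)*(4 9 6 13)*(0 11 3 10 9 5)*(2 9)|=|(0 11 3 7 12 8)(1 10 2 9 5 6 13 4)|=24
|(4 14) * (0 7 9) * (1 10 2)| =6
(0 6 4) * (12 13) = [6, 1, 2, 3, 0, 5, 4, 7, 8, 9, 10, 11, 13, 12] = (0 6 4)(12 13)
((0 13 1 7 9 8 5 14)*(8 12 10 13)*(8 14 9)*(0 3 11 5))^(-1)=(0 8 7 1 13 10 12 9 5 11 3 14)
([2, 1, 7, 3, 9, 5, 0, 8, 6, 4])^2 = [7, 1, 8, 3, 4, 5, 2, 6, 0, 9]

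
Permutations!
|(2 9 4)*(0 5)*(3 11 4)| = 10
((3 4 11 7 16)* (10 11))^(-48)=(16)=((3 4 10 11 7 16))^(-48)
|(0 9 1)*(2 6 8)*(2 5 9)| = |(0 2 6 8 5 9 1)| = 7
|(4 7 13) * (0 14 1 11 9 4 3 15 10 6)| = 12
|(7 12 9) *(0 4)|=|(0 4)(7 12 9)|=6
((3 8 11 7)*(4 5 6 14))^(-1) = (3 7 11 8)(4 14 6 5)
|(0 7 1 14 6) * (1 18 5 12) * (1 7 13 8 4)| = 28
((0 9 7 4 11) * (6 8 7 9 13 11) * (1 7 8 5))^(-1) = (0 11 13)(1 5 6 4 7)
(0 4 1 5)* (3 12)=(0 4 1 5)(3 12)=[4, 5, 2, 12, 1, 0, 6, 7, 8, 9, 10, 11, 3]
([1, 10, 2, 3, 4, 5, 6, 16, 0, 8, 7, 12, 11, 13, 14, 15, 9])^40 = [9, 8, 2, 3, 4, 5, 6, 1, 16, 7, 0, 11, 12, 13, 14, 15, 10]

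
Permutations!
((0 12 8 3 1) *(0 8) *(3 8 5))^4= ((0 12)(1 5 3))^4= (12)(1 5 3)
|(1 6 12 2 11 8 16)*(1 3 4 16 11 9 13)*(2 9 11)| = 15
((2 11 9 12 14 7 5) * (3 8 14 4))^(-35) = ((2 11 9 12 4 3 8 14 7 5))^(-35) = (2 3)(4 5)(7 12)(8 11)(9 14)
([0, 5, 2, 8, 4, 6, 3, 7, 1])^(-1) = (1 8 3 6 5)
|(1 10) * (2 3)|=|(1 10)(2 3)|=2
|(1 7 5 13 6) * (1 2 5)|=4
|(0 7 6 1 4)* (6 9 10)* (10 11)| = |(0 7 9 11 10 6 1 4)| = 8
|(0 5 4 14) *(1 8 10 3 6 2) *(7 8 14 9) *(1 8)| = 35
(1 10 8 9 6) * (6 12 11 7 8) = (1 10 6)(7 8 9 12 11) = [0, 10, 2, 3, 4, 5, 1, 8, 9, 12, 6, 7, 11]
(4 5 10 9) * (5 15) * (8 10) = (4 15 5 8 10 9) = [0, 1, 2, 3, 15, 8, 6, 7, 10, 4, 9, 11, 12, 13, 14, 5]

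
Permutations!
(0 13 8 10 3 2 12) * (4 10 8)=[13, 1, 12, 2, 10, 5, 6, 7, 8, 9, 3, 11, 0, 4]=(0 13 4 10 3 2 12)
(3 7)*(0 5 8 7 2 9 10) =[5, 1, 9, 2, 4, 8, 6, 3, 7, 10, 0] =(0 5 8 7 3 2 9 10)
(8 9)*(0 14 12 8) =[14, 1, 2, 3, 4, 5, 6, 7, 9, 0, 10, 11, 8, 13, 12] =(0 14 12 8 9)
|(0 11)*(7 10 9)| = |(0 11)(7 10 9)| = 6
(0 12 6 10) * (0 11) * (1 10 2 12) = [1, 10, 12, 3, 4, 5, 2, 7, 8, 9, 11, 0, 6] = (0 1 10 11)(2 12 6)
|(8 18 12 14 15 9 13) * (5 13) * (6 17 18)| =|(5 13 8 6 17 18 12 14 15 9)| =10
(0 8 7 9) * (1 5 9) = [8, 5, 2, 3, 4, 9, 6, 1, 7, 0] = (0 8 7 1 5 9)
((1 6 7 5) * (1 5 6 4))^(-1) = (1 4)(6 7)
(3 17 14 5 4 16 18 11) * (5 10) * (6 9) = (3 17 14 10 5 4 16 18 11)(6 9) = [0, 1, 2, 17, 16, 4, 9, 7, 8, 6, 5, 3, 12, 13, 10, 15, 18, 14, 11]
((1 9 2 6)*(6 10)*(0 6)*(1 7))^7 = (10)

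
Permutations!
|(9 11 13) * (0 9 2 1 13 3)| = |(0 9 11 3)(1 13 2)| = 12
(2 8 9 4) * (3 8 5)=(2 5 3 8 9 4)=[0, 1, 5, 8, 2, 3, 6, 7, 9, 4]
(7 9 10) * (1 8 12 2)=[0, 8, 1, 3, 4, 5, 6, 9, 12, 10, 7, 11, 2]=(1 8 12 2)(7 9 10)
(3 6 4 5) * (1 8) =[0, 8, 2, 6, 5, 3, 4, 7, 1] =(1 8)(3 6 4 5)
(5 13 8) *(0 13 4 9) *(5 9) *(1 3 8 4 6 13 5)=(0 5 6 13 4 1 3 8 9)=[5, 3, 2, 8, 1, 6, 13, 7, 9, 0, 10, 11, 12, 4]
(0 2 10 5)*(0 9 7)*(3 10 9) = [2, 1, 9, 10, 4, 3, 6, 0, 8, 7, 5] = (0 2 9 7)(3 10 5)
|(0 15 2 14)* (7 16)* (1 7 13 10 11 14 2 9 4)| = |(0 15 9 4 1 7 16 13 10 11 14)| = 11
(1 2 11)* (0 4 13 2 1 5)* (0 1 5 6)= [4, 5, 11, 3, 13, 1, 0, 7, 8, 9, 10, 6, 12, 2]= (0 4 13 2 11 6)(1 5)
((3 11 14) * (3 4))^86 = (3 14)(4 11) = ((3 11 14 4))^86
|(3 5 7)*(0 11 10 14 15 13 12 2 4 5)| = |(0 11 10 14 15 13 12 2 4 5 7 3)| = 12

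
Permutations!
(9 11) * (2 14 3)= (2 14 3)(9 11)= [0, 1, 14, 2, 4, 5, 6, 7, 8, 11, 10, 9, 12, 13, 3]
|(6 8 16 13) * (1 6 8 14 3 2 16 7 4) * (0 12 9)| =|(0 12 9)(1 6 14 3 2 16 13 8 7 4)| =30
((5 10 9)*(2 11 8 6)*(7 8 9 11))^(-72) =(11) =((2 7 8 6)(5 10 11 9))^(-72)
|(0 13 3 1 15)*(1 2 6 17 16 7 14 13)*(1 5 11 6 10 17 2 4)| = 15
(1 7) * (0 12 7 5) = (0 12 7 1 5) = [12, 5, 2, 3, 4, 0, 6, 1, 8, 9, 10, 11, 7]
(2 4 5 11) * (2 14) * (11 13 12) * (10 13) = (2 4 5 10 13 12 11 14) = [0, 1, 4, 3, 5, 10, 6, 7, 8, 9, 13, 14, 11, 12, 2]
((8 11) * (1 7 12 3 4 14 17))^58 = (1 12 4 17 7 3 14)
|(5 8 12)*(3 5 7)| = 5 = |(3 5 8 12 7)|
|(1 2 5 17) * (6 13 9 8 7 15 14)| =28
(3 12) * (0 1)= (0 1)(3 12)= [1, 0, 2, 12, 4, 5, 6, 7, 8, 9, 10, 11, 3]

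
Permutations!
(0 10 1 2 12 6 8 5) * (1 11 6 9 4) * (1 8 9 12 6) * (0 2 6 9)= (12)(0 10 11 1 6)(2 9 4 8 5)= [10, 6, 9, 3, 8, 2, 0, 7, 5, 4, 11, 1, 12]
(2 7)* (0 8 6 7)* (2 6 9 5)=(0 8 9 5 2)(6 7)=[8, 1, 0, 3, 4, 2, 7, 6, 9, 5]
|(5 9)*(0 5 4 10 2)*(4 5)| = 4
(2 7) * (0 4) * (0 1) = (0 4 1)(2 7) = [4, 0, 7, 3, 1, 5, 6, 2]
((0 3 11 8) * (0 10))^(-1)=((0 3 11 8 10))^(-1)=(0 10 8 11 3)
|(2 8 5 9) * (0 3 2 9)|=|(9)(0 3 2 8 5)|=5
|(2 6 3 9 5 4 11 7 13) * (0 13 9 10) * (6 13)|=20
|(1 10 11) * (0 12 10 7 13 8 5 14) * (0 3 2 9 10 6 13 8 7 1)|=|(0 12 6 13 7 8 5 14 3 2 9 10 11)|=13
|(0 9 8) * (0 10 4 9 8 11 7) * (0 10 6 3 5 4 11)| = |(0 8 6 3 5 4 9)(7 10 11)| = 21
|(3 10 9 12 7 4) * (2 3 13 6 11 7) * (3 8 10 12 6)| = |(2 8 10 9 6 11 7 4 13 3 12)| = 11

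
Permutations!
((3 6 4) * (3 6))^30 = ((4 6))^30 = (6)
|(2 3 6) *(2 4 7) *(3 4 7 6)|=|(2 4 6 7)|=4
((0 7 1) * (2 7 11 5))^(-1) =((0 11 5 2 7 1))^(-1) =(0 1 7 2 5 11)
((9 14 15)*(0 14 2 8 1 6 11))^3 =(0 9 1)(2 6 14)(8 11 15)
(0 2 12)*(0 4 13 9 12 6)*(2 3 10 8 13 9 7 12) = [3, 1, 6, 10, 9, 5, 0, 12, 13, 2, 8, 11, 4, 7] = (0 3 10 8 13 7 12 4 9 2 6)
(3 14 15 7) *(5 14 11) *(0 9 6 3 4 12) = (0 9 6 3 11 5 14 15 7 4 12) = [9, 1, 2, 11, 12, 14, 3, 4, 8, 6, 10, 5, 0, 13, 15, 7]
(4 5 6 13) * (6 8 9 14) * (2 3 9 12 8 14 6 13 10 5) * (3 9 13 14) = (14)(2 9 6 10 5 3 13 4)(8 12) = [0, 1, 9, 13, 2, 3, 10, 7, 12, 6, 5, 11, 8, 4, 14]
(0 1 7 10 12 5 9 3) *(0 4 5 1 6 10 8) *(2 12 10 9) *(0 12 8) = (0 6 9 3 4 5 2 8 12 1 7) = [6, 7, 8, 4, 5, 2, 9, 0, 12, 3, 10, 11, 1]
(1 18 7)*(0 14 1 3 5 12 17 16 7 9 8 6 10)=(0 14 1 18 9 8 6 10)(3 5 12 17 16 7)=[14, 18, 2, 5, 4, 12, 10, 3, 6, 8, 0, 11, 17, 13, 1, 15, 7, 16, 9]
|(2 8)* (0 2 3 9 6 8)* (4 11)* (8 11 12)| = |(0 2)(3 9 6 11 4 12 8)| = 14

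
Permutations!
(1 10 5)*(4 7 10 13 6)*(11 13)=(1 11 13 6 4 7 10 5)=[0, 11, 2, 3, 7, 1, 4, 10, 8, 9, 5, 13, 12, 6]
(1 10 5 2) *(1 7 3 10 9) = (1 9)(2 7 3 10 5) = [0, 9, 7, 10, 4, 2, 6, 3, 8, 1, 5]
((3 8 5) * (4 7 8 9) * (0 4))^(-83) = ((0 4 7 8 5 3 9))^(-83) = (0 4 7 8 5 3 9)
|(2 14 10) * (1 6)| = |(1 6)(2 14 10)| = 6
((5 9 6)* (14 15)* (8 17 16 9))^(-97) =((5 8 17 16 9 6)(14 15))^(-97) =(5 6 9 16 17 8)(14 15)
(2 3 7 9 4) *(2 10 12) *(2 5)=(2 3 7 9 4 10 12 5)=[0, 1, 3, 7, 10, 2, 6, 9, 8, 4, 12, 11, 5]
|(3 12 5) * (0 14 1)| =|(0 14 1)(3 12 5)| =3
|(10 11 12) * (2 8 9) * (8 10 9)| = 5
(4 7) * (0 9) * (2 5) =(0 9)(2 5)(4 7) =[9, 1, 5, 3, 7, 2, 6, 4, 8, 0]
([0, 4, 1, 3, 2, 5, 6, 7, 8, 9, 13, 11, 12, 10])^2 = [0, 2, 4, 3, 1, 5, 6, 7, 8, 9, 10, 11, 12, 13]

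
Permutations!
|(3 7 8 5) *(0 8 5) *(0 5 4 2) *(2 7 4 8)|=|(0 2)(3 4 7 8 5)|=10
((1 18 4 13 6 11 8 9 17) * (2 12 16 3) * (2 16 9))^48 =((1 18 4 13 6 11 8 2 12 9 17)(3 16))^48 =(1 6 12 18 11 9 4 8 17 13 2)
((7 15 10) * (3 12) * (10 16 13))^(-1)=((3 12)(7 15 16 13 10))^(-1)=(3 12)(7 10 13 16 15)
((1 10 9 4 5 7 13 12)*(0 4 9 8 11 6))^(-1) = ((0 4 5 7 13 12 1 10 8 11 6))^(-1) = (0 6 11 8 10 1 12 13 7 5 4)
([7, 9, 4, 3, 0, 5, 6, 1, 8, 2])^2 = [1, 2, 0, 3, 7, 5, 6, 9, 8, 4]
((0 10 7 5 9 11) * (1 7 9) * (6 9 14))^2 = (0 14 9)(1 5 7)(6 11 10)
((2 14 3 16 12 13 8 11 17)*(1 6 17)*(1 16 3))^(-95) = (17)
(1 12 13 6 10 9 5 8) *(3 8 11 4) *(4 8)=(1 12 13 6 10 9 5 11 8)(3 4)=[0, 12, 2, 4, 3, 11, 10, 7, 1, 5, 9, 8, 13, 6]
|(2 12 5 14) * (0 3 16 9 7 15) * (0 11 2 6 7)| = |(0 3 16 9)(2 12 5 14 6 7 15 11)| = 8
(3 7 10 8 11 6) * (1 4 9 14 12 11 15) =(1 4 9 14 12 11 6 3 7 10 8 15) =[0, 4, 2, 7, 9, 5, 3, 10, 15, 14, 8, 6, 11, 13, 12, 1]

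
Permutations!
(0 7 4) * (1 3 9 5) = (0 7 4)(1 3 9 5) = [7, 3, 2, 9, 0, 1, 6, 4, 8, 5]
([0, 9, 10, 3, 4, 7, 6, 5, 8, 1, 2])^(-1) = [0, 9, 10, 3, 4, 7, 6, 5, 8, 1, 2]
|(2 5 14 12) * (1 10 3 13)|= 4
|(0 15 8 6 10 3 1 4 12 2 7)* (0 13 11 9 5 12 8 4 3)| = 42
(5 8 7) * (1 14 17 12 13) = (1 14 17 12 13)(5 8 7) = [0, 14, 2, 3, 4, 8, 6, 5, 7, 9, 10, 11, 13, 1, 17, 15, 16, 12]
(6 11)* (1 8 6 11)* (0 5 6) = (11)(0 5 6 1 8) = [5, 8, 2, 3, 4, 6, 1, 7, 0, 9, 10, 11]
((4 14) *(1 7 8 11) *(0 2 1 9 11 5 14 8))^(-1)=(0 7 1 2)(4 14 5 8)(9 11)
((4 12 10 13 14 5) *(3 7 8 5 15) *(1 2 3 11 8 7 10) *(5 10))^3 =(1 5)(2 4)(3 12)(8 14)(10 15)(11 13)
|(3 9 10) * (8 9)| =|(3 8 9 10)| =4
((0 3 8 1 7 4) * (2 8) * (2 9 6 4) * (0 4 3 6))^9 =((0 6 3 9)(1 7 2 8))^9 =(0 6 3 9)(1 7 2 8)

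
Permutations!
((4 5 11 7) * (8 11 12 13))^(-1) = (4 7 11 8 13 12 5)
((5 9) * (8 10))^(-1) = (5 9)(8 10)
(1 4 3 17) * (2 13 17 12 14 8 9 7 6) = (1 4 3 12 14 8 9 7 6 2 13 17) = [0, 4, 13, 12, 3, 5, 2, 6, 9, 7, 10, 11, 14, 17, 8, 15, 16, 1]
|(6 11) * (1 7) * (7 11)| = |(1 11 6 7)| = 4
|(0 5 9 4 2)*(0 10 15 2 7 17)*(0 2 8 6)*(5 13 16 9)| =|(0 13 16 9 4 7 17 2 10 15 8 6)| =12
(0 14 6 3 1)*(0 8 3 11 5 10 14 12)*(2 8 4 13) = [12, 4, 8, 1, 13, 10, 11, 7, 3, 9, 14, 5, 0, 2, 6] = (0 12)(1 4 13 2 8 3)(5 10 14 6 11)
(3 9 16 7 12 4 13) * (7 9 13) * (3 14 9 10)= (3 13 14 9 16 10)(4 7 12)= [0, 1, 2, 13, 7, 5, 6, 12, 8, 16, 3, 11, 4, 14, 9, 15, 10]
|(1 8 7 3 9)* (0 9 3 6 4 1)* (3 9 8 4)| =|(0 8 7 6 3 9)(1 4)| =6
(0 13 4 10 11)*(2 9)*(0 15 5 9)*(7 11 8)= (0 13 4 10 8 7 11 15 5 9 2)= [13, 1, 0, 3, 10, 9, 6, 11, 7, 2, 8, 15, 12, 4, 14, 5]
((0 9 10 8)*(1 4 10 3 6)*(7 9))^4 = ((0 7 9 3 6 1 4 10 8))^4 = (0 6 8 3 10 9 4 7 1)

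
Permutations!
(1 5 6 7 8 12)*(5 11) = [0, 11, 2, 3, 4, 6, 7, 8, 12, 9, 10, 5, 1] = (1 11 5 6 7 8 12)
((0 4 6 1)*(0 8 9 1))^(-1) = ((0 4 6)(1 8 9))^(-1) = (0 6 4)(1 9 8)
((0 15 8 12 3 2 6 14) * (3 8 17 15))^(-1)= ((0 3 2 6 14)(8 12)(15 17))^(-1)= (0 14 6 2 3)(8 12)(15 17)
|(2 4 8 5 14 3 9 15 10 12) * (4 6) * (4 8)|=|(2 6 8 5 14 3 9 15 10 12)|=10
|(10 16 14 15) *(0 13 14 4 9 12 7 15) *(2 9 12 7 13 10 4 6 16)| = 10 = |(0 10 2 9 7 15 4 12 13 14)(6 16)|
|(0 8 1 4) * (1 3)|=5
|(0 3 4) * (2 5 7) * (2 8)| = 12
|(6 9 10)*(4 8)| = 6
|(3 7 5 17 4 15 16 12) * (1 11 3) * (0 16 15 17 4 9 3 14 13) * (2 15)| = 42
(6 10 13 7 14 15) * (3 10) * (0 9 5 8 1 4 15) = [9, 4, 2, 10, 15, 8, 3, 14, 1, 5, 13, 11, 12, 7, 0, 6] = (0 9 5 8 1 4 15 6 3 10 13 7 14)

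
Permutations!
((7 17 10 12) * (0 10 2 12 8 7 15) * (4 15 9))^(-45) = (0 2)(4 7)(8 9)(10 12)(15 17)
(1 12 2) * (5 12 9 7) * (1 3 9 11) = (1 11)(2 3 9 7 5 12) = [0, 11, 3, 9, 4, 12, 6, 5, 8, 7, 10, 1, 2]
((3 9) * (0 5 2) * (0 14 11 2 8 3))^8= ((0 5 8 3 9)(2 14 11))^8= (0 3 5 9 8)(2 11 14)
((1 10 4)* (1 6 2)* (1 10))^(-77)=(2 6 4 10)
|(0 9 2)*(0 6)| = 4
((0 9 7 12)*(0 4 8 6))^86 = (0 7 4 6 9 12 8)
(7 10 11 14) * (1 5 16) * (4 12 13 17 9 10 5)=(1 4 12 13 17 9 10 11 14 7 5 16)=[0, 4, 2, 3, 12, 16, 6, 5, 8, 10, 11, 14, 13, 17, 7, 15, 1, 9]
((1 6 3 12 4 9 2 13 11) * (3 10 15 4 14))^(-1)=((1 6 10 15 4 9 2 13 11)(3 12 14))^(-1)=(1 11 13 2 9 4 15 10 6)(3 14 12)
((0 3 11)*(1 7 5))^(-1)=((0 3 11)(1 7 5))^(-1)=(0 11 3)(1 5 7)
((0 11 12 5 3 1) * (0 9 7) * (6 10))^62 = (0 9 3 12)(1 5 11 7)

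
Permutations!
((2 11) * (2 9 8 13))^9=((2 11 9 8 13))^9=(2 13 8 9 11)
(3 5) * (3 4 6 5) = [0, 1, 2, 3, 6, 4, 5] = (4 6 5)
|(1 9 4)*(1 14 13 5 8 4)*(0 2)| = 10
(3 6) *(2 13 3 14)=[0, 1, 13, 6, 4, 5, 14, 7, 8, 9, 10, 11, 12, 3, 2]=(2 13 3 6 14)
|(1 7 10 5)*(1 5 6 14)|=5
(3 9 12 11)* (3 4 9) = (4 9 12 11) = [0, 1, 2, 3, 9, 5, 6, 7, 8, 12, 10, 4, 11]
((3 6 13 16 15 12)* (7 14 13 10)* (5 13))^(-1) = (3 12 15 16 13 5 14 7 10 6)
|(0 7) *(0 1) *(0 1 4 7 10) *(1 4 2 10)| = 6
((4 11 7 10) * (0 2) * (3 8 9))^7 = ((0 2)(3 8 9)(4 11 7 10))^7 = (0 2)(3 8 9)(4 10 7 11)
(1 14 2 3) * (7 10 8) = [0, 14, 3, 1, 4, 5, 6, 10, 7, 9, 8, 11, 12, 13, 2] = (1 14 2 3)(7 10 8)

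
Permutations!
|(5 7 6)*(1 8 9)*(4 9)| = |(1 8 4 9)(5 7 6)| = 12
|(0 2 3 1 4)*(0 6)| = 6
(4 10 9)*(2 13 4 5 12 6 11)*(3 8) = (2 13 4 10 9 5 12 6 11)(3 8) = [0, 1, 13, 8, 10, 12, 11, 7, 3, 5, 9, 2, 6, 4]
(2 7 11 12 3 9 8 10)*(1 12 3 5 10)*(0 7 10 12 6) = (0 7 11 3 9 8 1 6)(2 10)(5 12) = [7, 6, 10, 9, 4, 12, 0, 11, 1, 8, 2, 3, 5]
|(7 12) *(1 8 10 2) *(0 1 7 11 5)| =|(0 1 8 10 2 7 12 11 5)| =9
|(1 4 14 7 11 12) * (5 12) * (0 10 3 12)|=10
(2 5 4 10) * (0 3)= (0 3)(2 5 4 10)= [3, 1, 5, 0, 10, 4, 6, 7, 8, 9, 2]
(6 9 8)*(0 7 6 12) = (0 7 6 9 8 12) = [7, 1, 2, 3, 4, 5, 9, 6, 12, 8, 10, 11, 0]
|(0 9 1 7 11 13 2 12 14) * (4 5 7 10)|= |(0 9 1 10 4 5 7 11 13 2 12 14)|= 12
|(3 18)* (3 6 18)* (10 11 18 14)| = |(6 14 10 11 18)| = 5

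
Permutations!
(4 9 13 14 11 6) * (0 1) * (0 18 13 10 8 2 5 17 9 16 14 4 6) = [1, 18, 5, 3, 16, 17, 6, 7, 2, 10, 8, 0, 12, 4, 11, 15, 14, 9, 13] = (0 1 18 13 4 16 14 11)(2 5 17 9 10 8)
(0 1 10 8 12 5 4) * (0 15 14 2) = [1, 10, 0, 3, 15, 4, 6, 7, 12, 9, 8, 11, 5, 13, 2, 14] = (0 1 10 8 12 5 4 15 14 2)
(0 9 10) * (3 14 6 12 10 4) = (0 9 4 3 14 6 12 10) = [9, 1, 2, 14, 3, 5, 12, 7, 8, 4, 0, 11, 10, 13, 6]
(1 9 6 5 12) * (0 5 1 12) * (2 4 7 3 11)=(12)(0 5)(1 9 6)(2 4 7 3 11)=[5, 9, 4, 11, 7, 0, 1, 3, 8, 6, 10, 2, 12]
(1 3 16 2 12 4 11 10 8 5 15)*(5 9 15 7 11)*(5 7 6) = (1 3 16 2 12 4 7 11 10 8 9 15)(5 6) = [0, 3, 12, 16, 7, 6, 5, 11, 9, 15, 8, 10, 4, 13, 14, 1, 2]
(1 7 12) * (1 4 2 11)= (1 7 12 4 2 11)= [0, 7, 11, 3, 2, 5, 6, 12, 8, 9, 10, 1, 4]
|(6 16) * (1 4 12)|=6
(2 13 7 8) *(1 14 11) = [0, 14, 13, 3, 4, 5, 6, 8, 2, 9, 10, 1, 12, 7, 11] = (1 14 11)(2 13 7 8)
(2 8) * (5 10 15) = (2 8)(5 10 15) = [0, 1, 8, 3, 4, 10, 6, 7, 2, 9, 15, 11, 12, 13, 14, 5]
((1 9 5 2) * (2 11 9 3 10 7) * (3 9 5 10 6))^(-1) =(1 2 7 10 9)(3 6)(5 11)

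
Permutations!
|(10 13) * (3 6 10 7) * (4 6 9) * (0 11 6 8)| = 10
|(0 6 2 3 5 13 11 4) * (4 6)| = 6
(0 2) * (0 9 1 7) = (0 2 9 1 7) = [2, 7, 9, 3, 4, 5, 6, 0, 8, 1]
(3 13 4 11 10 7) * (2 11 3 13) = (2 11 10 7 13 4 3) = [0, 1, 11, 2, 3, 5, 6, 13, 8, 9, 7, 10, 12, 4]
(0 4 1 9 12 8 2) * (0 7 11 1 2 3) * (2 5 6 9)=(0 4 5 6 9 12 8 3)(1 2 7 11)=[4, 2, 7, 0, 5, 6, 9, 11, 3, 12, 10, 1, 8]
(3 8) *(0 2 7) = (0 2 7)(3 8) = [2, 1, 7, 8, 4, 5, 6, 0, 3]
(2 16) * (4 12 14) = (2 16)(4 12 14) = [0, 1, 16, 3, 12, 5, 6, 7, 8, 9, 10, 11, 14, 13, 4, 15, 2]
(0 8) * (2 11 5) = (0 8)(2 11 5) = [8, 1, 11, 3, 4, 2, 6, 7, 0, 9, 10, 5]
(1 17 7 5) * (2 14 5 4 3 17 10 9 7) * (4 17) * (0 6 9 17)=(0 6 9 7)(1 10 17 2 14 5)(3 4)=[6, 10, 14, 4, 3, 1, 9, 0, 8, 7, 17, 11, 12, 13, 5, 15, 16, 2]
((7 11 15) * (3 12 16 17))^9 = ((3 12 16 17)(7 11 15))^9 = (3 12 16 17)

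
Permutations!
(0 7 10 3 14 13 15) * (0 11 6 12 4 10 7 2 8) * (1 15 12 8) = (0 2 1 15 11 6 8)(3 14 13 12 4 10) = [2, 15, 1, 14, 10, 5, 8, 7, 0, 9, 3, 6, 4, 12, 13, 11]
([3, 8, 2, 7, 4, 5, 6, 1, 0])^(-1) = [8, 7, 2, 0, 4, 5, 6, 3, 1]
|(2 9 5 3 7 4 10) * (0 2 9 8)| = 6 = |(0 2 8)(3 7 4 10 9 5)|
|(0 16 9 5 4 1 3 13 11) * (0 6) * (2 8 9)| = |(0 16 2 8 9 5 4 1 3 13 11 6)| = 12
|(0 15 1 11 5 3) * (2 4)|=|(0 15 1 11 5 3)(2 4)|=6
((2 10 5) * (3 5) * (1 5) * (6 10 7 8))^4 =(1 8)(2 10)(3 7)(5 6) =((1 5 2 7 8 6 10 3))^4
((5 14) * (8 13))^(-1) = ((5 14)(8 13))^(-1) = (5 14)(8 13)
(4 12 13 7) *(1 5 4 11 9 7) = [0, 5, 2, 3, 12, 4, 6, 11, 8, 7, 10, 9, 13, 1] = (1 5 4 12 13)(7 11 9)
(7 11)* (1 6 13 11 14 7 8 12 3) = [0, 6, 2, 1, 4, 5, 13, 14, 12, 9, 10, 8, 3, 11, 7] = (1 6 13 11 8 12 3)(7 14)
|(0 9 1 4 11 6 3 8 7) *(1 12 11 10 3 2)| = 12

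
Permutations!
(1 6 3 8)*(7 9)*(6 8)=(1 8)(3 6)(7 9)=[0, 8, 2, 6, 4, 5, 3, 9, 1, 7]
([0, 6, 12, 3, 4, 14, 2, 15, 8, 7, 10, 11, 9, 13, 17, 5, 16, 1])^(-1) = [0, 17, 6, 3, 4, 15, 1, 9, 8, 12, 10, 11, 2, 13, 5, 7, 16, 14]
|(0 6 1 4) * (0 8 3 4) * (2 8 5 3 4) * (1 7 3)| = |(0 6 7 3 2 8 4 5 1)| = 9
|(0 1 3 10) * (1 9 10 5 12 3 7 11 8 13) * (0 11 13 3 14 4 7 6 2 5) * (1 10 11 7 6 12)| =105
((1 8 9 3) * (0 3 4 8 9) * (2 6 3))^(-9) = ((0 2 6 3 1 9 4 8))^(-9) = (0 8 4 9 1 3 6 2)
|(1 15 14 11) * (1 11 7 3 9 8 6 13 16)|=10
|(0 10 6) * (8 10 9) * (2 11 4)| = |(0 9 8 10 6)(2 11 4)| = 15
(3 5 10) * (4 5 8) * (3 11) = (3 8 4 5 10 11) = [0, 1, 2, 8, 5, 10, 6, 7, 4, 9, 11, 3]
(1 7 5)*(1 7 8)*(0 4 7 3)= (0 4 7 5 3)(1 8)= [4, 8, 2, 0, 7, 3, 6, 5, 1]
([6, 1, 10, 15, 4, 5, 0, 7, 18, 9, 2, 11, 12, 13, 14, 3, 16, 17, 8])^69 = (0 6)(2 10)(3 15)(8 18)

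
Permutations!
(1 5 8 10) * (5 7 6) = [0, 7, 2, 3, 4, 8, 5, 6, 10, 9, 1] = (1 7 6 5 8 10)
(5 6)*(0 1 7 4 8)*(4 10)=(0 1 7 10 4 8)(5 6)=[1, 7, 2, 3, 8, 6, 5, 10, 0, 9, 4]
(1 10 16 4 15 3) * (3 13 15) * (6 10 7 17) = [0, 7, 2, 1, 3, 5, 10, 17, 8, 9, 16, 11, 12, 15, 14, 13, 4, 6] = (1 7 17 6 10 16 4 3)(13 15)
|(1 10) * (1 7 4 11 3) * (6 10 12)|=|(1 12 6 10 7 4 11 3)|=8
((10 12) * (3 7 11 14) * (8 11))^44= ((3 7 8 11 14)(10 12))^44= (3 14 11 8 7)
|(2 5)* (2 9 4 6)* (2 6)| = 4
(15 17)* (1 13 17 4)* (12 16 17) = (1 13 12 16 17 15 4) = [0, 13, 2, 3, 1, 5, 6, 7, 8, 9, 10, 11, 16, 12, 14, 4, 17, 15]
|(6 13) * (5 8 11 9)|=4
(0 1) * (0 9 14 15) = (0 1 9 14 15) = [1, 9, 2, 3, 4, 5, 6, 7, 8, 14, 10, 11, 12, 13, 15, 0]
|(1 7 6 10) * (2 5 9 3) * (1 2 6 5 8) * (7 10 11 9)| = 4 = |(1 10 2 8)(3 6 11 9)(5 7)|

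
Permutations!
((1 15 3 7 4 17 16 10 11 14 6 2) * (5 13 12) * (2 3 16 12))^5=(1 14 17)(2 11 4)(3 5 16)(6 12 15)(7 13 10)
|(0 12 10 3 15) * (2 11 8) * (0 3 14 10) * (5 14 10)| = 6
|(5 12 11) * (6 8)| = 6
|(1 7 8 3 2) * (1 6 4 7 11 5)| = |(1 11 5)(2 6 4 7 8 3)| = 6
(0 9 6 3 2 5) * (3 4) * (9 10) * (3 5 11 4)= (0 10 9 6 3 2 11 4 5)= [10, 1, 11, 2, 5, 0, 3, 7, 8, 6, 9, 4]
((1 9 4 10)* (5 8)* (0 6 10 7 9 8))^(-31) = (0 5 8 1 10 6)(4 9 7)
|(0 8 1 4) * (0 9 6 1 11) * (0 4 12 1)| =6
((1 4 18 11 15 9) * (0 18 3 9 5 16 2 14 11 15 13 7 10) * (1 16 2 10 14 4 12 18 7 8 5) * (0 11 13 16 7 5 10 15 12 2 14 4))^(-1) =(0 2 1 15 16 11 10 8 13 14 5)(3 4 7 9)(12 18)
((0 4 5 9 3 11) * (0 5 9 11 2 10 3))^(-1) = ((0 4 9)(2 10 3)(5 11))^(-1) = (0 9 4)(2 3 10)(5 11)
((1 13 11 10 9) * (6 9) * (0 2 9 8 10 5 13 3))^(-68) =((0 2 9 1 3)(5 13 11)(6 8 10))^(-68) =(0 9 3 2 1)(5 13 11)(6 8 10)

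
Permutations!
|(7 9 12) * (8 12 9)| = 3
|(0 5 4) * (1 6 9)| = 3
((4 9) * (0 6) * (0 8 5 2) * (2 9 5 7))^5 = ((0 6 8 7 2)(4 5 9))^5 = (4 9 5)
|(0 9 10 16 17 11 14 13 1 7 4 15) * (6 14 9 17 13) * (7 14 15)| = 22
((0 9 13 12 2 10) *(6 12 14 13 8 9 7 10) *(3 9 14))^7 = ((0 7 10)(2 6 12)(3 9 8 14 13))^7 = (0 7 10)(2 6 12)(3 8 13 9 14)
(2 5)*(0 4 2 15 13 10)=[4, 1, 5, 3, 2, 15, 6, 7, 8, 9, 0, 11, 12, 10, 14, 13]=(0 4 2 5 15 13 10)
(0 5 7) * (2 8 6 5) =(0 2 8 6 5 7) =[2, 1, 8, 3, 4, 7, 5, 0, 6]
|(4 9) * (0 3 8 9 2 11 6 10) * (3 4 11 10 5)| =12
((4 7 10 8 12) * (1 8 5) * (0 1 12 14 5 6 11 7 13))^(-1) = (0 13 4 12 5 14 8 1)(6 10 7 11)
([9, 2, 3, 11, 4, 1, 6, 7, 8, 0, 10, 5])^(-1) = [9, 5, 1, 2, 4, 11, 6, 7, 8, 0, 10, 3]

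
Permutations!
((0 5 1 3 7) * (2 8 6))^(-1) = ((0 5 1 3 7)(2 8 6))^(-1) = (0 7 3 1 5)(2 6 8)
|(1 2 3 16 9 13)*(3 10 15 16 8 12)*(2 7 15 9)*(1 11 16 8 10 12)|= 8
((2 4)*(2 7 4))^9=(4 7)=((4 7))^9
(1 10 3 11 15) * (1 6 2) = (1 10 3 11 15 6 2) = [0, 10, 1, 11, 4, 5, 2, 7, 8, 9, 3, 15, 12, 13, 14, 6]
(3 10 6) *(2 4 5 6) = (2 4 5 6 3 10) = [0, 1, 4, 10, 5, 6, 3, 7, 8, 9, 2]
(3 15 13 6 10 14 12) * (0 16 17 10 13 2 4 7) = (0 16 17 10 14 12 3 15 2 4 7)(6 13) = [16, 1, 4, 15, 7, 5, 13, 0, 8, 9, 14, 11, 3, 6, 12, 2, 17, 10]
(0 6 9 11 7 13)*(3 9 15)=(0 6 15 3 9 11 7 13)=[6, 1, 2, 9, 4, 5, 15, 13, 8, 11, 10, 7, 12, 0, 14, 3]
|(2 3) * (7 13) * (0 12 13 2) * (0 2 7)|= |(0 12 13)(2 3)|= 6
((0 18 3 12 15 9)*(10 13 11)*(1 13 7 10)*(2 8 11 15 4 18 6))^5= ((0 6 2 8 11 1 13 15 9)(3 12 4 18)(7 10))^5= (0 1 6 13 2 15 8 9 11)(3 12 4 18)(7 10)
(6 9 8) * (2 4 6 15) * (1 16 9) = (1 16 9 8 15 2 4 6) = [0, 16, 4, 3, 6, 5, 1, 7, 15, 8, 10, 11, 12, 13, 14, 2, 9]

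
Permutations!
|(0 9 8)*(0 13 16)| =|(0 9 8 13 16)| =5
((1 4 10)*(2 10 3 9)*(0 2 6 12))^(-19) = (0 12 6 9 3 4 1 10 2)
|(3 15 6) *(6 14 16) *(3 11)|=|(3 15 14 16 6 11)|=6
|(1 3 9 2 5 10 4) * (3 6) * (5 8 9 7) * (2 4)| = |(1 6 3 7 5 10 2 8 9 4)| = 10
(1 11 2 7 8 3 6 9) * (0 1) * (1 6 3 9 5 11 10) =(0 6 5 11 2 7 8 9)(1 10) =[6, 10, 7, 3, 4, 11, 5, 8, 9, 0, 1, 2]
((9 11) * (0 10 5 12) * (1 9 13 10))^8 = ((0 1 9 11 13 10 5 12))^8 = (13)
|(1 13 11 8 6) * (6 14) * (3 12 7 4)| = |(1 13 11 8 14 6)(3 12 7 4)| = 12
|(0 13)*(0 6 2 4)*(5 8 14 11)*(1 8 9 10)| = |(0 13 6 2 4)(1 8 14 11 5 9 10)| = 35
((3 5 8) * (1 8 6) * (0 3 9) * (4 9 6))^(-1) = ((0 3 5 4 9)(1 8 6))^(-1) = (0 9 4 5 3)(1 6 8)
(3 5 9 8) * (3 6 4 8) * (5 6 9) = (3 6 4 8 9) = [0, 1, 2, 6, 8, 5, 4, 7, 9, 3]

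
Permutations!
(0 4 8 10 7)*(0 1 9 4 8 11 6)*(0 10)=[8, 9, 2, 3, 11, 5, 10, 1, 0, 4, 7, 6]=(0 8)(1 9 4 11 6 10 7)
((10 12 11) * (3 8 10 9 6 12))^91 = ((3 8 10)(6 12 11 9))^91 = (3 8 10)(6 9 11 12)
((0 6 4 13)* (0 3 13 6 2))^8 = (13)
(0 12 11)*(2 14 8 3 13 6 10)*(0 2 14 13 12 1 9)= (0 1 9)(2 13 6 10 14 8 3 12 11)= [1, 9, 13, 12, 4, 5, 10, 7, 3, 0, 14, 2, 11, 6, 8]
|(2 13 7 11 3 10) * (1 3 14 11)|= 6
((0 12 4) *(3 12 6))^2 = ((0 6 3 12 4))^2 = (0 3 4 6 12)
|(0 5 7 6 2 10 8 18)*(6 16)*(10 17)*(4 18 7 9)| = |(0 5 9 4 18)(2 17 10 8 7 16 6)| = 35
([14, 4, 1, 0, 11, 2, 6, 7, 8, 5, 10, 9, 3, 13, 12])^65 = (0 14 12 3)(1 2 5 9 11 4)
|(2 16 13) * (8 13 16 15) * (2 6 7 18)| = |(2 15 8 13 6 7 18)| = 7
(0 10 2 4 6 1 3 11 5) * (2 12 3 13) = (0 10 12 3 11 5)(1 13 2 4 6) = [10, 13, 4, 11, 6, 0, 1, 7, 8, 9, 12, 5, 3, 2]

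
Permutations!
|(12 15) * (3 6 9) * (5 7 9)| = |(3 6 5 7 9)(12 15)| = 10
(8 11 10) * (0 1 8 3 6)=(0 1 8 11 10 3 6)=[1, 8, 2, 6, 4, 5, 0, 7, 11, 9, 3, 10]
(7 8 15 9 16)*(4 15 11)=(4 15 9 16 7 8 11)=[0, 1, 2, 3, 15, 5, 6, 8, 11, 16, 10, 4, 12, 13, 14, 9, 7]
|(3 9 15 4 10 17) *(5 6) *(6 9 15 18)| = 20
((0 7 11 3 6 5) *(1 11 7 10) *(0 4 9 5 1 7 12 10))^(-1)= ((1 11 3 6)(4 9 5)(7 12 10))^(-1)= (1 6 3 11)(4 5 9)(7 10 12)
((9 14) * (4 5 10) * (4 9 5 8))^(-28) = (14)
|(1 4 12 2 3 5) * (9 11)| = |(1 4 12 2 3 5)(9 11)| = 6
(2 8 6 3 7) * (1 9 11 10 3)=[0, 9, 8, 7, 4, 5, 1, 2, 6, 11, 3, 10]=(1 9 11 10 3 7 2 8 6)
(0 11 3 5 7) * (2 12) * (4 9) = (0 11 3 5 7)(2 12)(4 9) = [11, 1, 12, 5, 9, 7, 6, 0, 8, 4, 10, 3, 2]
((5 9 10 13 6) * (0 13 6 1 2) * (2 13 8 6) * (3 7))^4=(13)(0 9 8 10 6 2 5)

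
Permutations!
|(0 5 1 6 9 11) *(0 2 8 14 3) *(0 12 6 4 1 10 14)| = 22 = |(0 5 10 14 3 12 6 9 11 2 8)(1 4)|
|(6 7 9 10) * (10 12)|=|(6 7 9 12 10)|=5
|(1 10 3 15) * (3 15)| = 3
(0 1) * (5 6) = (0 1)(5 6) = [1, 0, 2, 3, 4, 6, 5]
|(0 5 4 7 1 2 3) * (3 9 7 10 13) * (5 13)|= 12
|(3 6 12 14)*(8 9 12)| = |(3 6 8 9 12 14)| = 6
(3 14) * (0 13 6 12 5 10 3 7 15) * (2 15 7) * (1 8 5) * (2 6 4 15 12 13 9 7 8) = [9, 2, 12, 14, 15, 10, 13, 8, 5, 7, 3, 11, 1, 4, 6, 0] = (0 9 7 8 5 10 3 14 6 13 4 15)(1 2 12)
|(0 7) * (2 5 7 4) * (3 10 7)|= |(0 4 2 5 3 10 7)|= 7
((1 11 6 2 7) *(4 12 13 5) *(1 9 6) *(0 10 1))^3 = ((0 10 1 11)(2 7 9 6)(4 12 13 5))^3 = (0 11 1 10)(2 6 9 7)(4 5 13 12)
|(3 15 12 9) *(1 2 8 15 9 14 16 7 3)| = 10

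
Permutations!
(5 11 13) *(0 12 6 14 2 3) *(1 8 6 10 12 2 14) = (14)(0 2 3)(1 8 6)(5 11 13)(10 12) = [2, 8, 3, 0, 4, 11, 1, 7, 6, 9, 12, 13, 10, 5, 14]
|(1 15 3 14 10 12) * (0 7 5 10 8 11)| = 11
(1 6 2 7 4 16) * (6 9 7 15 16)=(1 9 7 4 6 2 15 16)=[0, 9, 15, 3, 6, 5, 2, 4, 8, 7, 10, 11, 12, 13, 14, 16, 1]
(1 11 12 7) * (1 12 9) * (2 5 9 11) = (1 2 5 9)(7 12) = [0, 2, 5, 3, 4, 9, 6, 12, 8, 1, 10, 11, 7]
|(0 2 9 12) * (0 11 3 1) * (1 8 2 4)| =6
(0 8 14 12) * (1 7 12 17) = (0 8 14 17 1 7 12) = [8, 7, 2, 3, 4, 5, 6, 12, 14, 9, 10, 11, 0, 13, 17, 15, 16, 1]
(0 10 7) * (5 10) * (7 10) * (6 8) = [5, 1, 2, 3, 4, 7, 8, 0, 6, 9, 10] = (10)(0 5 7)(6 8)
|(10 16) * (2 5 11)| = 6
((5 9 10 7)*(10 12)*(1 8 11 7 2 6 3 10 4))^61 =((1 8 11 7 5 9 12 4)(2 6 3 10))^61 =(1 9 11 4 5 8 12 7)(2 6 3 10)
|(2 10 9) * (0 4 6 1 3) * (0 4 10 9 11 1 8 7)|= 18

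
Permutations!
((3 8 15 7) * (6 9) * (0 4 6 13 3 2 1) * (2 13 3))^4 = ((0 4 6 9 3 8 15 7 13 2 1))^4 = (0 3 13 4 8 2 6 15 1 9 7)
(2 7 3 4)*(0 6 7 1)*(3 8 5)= (0 6 7 8 5 3 4 2 1)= [6, 0, 1, 4, 2, 3, 7, 8, 5]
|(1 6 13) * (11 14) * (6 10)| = 4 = |(1 10 6 13)(11 14)|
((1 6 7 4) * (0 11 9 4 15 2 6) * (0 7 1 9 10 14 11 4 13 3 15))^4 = (0 3 1 9 2)(4 15 7 13 6)(10 14 11)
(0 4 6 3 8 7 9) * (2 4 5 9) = (0 5 9)(2 4 6 3 8 7) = [5, 1, 4, 8, 6, 9, 3, 2, 7, 0]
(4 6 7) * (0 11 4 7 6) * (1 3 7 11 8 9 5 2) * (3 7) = (0 8 9 5 2 1 7 11 4) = [8, 7, 1, 3, 0, 2, 6, 11, 9, 5, 10, 4]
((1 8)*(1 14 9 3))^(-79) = ((1 8 14 9 3))^(-79) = (1 8 14 9 3)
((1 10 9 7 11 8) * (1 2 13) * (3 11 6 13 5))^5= (1 13 6 7 9 10)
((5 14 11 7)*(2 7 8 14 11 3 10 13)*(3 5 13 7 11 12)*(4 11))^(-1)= ((2 4 11 8 14 5 12 3 10 7 13))^(-1)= (2 13 7 10 3 12 5 14 8 11 4)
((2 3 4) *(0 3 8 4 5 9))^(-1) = (0 9 5 3)(2 4 8)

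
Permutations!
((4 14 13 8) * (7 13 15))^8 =(4 15 13)(7 8 14)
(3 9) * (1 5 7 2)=(1 5 7 2)(3 9)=[0, 5, 1, 9, 4, 7, 6, 2, 8, 3]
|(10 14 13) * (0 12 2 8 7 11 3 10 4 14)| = 24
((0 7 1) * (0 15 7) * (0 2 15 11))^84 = (15)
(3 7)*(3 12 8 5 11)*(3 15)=[0, 1, 2, 7, 4, 11, 6, 12, 5, 9, 10, 15, 8, 13, 14, 3]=(3 7 12 8 5 11 15)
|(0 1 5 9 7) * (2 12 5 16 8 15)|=10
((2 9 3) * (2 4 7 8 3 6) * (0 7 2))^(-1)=(0 6 9 2 4 3 8 7)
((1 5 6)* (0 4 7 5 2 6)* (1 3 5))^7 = (0 5 3 6 2 1 7 4)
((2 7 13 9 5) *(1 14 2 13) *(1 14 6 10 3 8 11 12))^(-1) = (1 12 11 8 3 10 6)(2 14 7)(5 9 13)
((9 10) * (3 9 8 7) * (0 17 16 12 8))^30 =(0 12 3)(7 10 16)(8 9 17) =((0 17 16 12 8 7 3 9 10))^30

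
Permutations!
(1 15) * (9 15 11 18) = [0, 11, 2, 3, 4, 5, 6, 7, 8, 15, 10, 18, 12, 13, 14, 1, 16, 17, 9] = (1 11 18 9 15)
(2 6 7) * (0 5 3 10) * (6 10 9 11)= (0 5 3 9 11 6 7 2 10)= [5, 1, 10, 9, 4, 3, 7, 2, 8, 11, 0, 6]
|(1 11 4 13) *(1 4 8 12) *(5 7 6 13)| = |(1 11 8 12)(4 5 7 6 13)| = 20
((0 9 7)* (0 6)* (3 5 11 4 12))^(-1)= ((0 9 7 6)(3 5 11 4 12))^(-1)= (0 6 7 9)(3 12 4 11 5)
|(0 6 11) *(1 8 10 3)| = |(0 6 11)(1 8 10 3)| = 12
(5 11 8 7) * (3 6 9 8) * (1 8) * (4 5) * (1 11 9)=[0, 8, 2, 6, 5, 9, 1, 4, 7, 11, 10, 3]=(1 8 7 4 5 9 11 3 6)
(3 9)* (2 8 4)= [0, 1, 8, 9, 2, 5, 6, 7, 4, 3]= (2 8 4)(3 9)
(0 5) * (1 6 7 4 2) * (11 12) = (0 5)(1 6 7 4 2)(11 12) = [5, 6, 1, 3, 2, 0, 7, 4, 8, 9, 10, 12, 11]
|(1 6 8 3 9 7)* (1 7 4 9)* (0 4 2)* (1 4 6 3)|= |(0 6 8 1 3 4 9 2)|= 8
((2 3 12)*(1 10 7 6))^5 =(1 10 7 6)(2 12 3)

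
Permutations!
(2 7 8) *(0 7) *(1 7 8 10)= [8, 7, 0, 3, 4, 5, 6, 10, 2, 9, 1]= (0 8 2)(1 7 10)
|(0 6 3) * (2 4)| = |(0 6 3)(2 4)| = 6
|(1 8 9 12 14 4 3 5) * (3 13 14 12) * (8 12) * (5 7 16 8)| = |(1 12 5)(3 7 16 8 9)(4 13 14)| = 15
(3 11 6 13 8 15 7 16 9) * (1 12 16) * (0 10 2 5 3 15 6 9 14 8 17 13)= (0 10 2 5 3 11 9 15 7 1 12 16 14 8 6)(13 17)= [10, 12, 5, 11, 4, 3, 0, 1, 6, 15, 2, 9, 16, 17, 8, 7, 14, 13]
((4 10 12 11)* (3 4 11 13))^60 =(13)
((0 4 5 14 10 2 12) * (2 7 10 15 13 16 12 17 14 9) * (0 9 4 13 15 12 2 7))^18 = ((0 13 16 2 17 14 12 9 7 10)(4 5))^18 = (0 7 12 17 16)(2 13 10 9 14)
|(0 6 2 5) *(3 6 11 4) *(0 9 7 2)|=|(0 11 4 3 6)(2 5 9 7)|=20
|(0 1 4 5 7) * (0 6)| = 6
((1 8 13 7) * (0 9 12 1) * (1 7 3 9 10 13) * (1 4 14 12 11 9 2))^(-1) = ((0 10 13 3 2 1 8 4 14 12 7)(9 11))^(-1) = (0 7 12 14 4 8 1 2 3 13 10)(9 11)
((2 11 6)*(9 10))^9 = (11)(9 10) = ((2 11 6)(9 10))^9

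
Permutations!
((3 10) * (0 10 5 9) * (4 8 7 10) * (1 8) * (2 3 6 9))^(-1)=((0 4 1 8 7 10 6 9)(2 3 5))^(-1)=(0 9 6 10 7 8 1 4)(2 5 3)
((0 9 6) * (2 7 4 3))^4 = (0 9 6)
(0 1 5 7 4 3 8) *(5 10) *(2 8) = [1, 10, 8, 2, 3, 7, 6, 4, 0, 9, 5] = (0 1 10 5 7 4 3 2 8)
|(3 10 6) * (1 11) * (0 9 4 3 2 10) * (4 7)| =30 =|(0 9 7 4 3)(1 11)(2 10 6)|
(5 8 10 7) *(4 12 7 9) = (4 12 7 5 8 10 9) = [0, 1, 2, 3, 12, 8, 6, 5, 10, 4, 9, 11, 7]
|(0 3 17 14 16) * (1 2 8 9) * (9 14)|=9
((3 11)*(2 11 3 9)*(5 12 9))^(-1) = ((2 11 5 12 9))^(-1) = (2 9 12 5 11)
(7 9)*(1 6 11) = (1 6 11)(7 9) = [0, 6, 2, 3, 4, 5, 11, 9, 8, 7, 10, 1]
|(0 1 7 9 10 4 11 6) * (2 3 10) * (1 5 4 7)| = |(0 5 4 11 6)(2 3 10 7 9)| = 5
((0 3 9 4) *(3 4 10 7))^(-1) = (0 4)(3 7 10 9)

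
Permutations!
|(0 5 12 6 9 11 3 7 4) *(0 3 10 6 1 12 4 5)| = 4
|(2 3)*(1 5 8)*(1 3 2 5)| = |(3 5 8)| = 3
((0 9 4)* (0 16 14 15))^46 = ((0 9 4 16 14 15))^46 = (0 14 4)(9 15 16)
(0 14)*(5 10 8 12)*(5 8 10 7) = [14, 1, 2, 3, 4, 7, 6, 5, 12, 9, 10, 11, 8, 13, 0] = (0 14)(5 7)(8 12)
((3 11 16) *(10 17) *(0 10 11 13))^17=(0 11 13 17 3 10 16)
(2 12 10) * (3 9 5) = (2 12 10)(3 9 5) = [0, 1, 12, 9, 4, 3, 6, 7, 8, 5, 2, 11, 10]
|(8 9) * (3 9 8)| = |(3 9)| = 2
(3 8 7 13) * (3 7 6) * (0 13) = (0 13 7)(3 8 6) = [13, 1, 2, 8, 4, 5, 3, 0, 6, 9, 10, 11, 12, 7]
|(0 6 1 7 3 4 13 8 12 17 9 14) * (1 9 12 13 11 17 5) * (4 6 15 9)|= |(0 15 9 14)(1 7 3 6 4 11 17 12 5)(8 13)|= 36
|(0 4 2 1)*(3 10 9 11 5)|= 20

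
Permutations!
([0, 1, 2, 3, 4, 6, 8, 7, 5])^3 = (8)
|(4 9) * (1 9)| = 3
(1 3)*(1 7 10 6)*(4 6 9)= (1 3 7 10 9 4 6)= [0, 3, 2, 7, 6, 5, 1, 10, 8, 4, 9]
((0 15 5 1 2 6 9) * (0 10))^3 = (0 1 9 15 2 10 5 6)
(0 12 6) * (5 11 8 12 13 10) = (0 13 10 5 11 8 12 6) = [13, 1, 2, 3, 4, 11, 0, 7, 12, 9, 5, 8, 6, 10]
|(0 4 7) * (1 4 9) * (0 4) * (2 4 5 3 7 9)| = |(0 2 4 9 1)(3 7 5)| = 15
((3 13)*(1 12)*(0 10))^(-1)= ((0 10)(1 12)(3 13))^(-1)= (0 10)(1 12)(3 13)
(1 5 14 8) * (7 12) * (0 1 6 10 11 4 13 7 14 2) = (0 1 5 2)(4 13 7 12 14 8 6 10 11) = [1, 5, 0, 3, 13, 2, 10, 12, 6, 9, 11, 4, 14, 7, 8]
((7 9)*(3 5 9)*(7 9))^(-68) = ((9)(3 5 7))^(-68) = (9)(3 5 7)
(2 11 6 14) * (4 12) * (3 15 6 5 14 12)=(2 11 5 14)(3 15 6 12 4)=[0, 1, 11, 15, 3, 14, 12, 7, 8, 9, 10, 5, 4, 13, 2, 6]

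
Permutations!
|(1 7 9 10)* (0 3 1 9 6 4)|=|(0 3 1 7 6 4)(9 10)|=6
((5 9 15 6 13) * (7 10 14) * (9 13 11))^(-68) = (15)(7 10 14)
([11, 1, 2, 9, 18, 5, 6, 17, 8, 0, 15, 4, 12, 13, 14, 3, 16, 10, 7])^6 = [10, 1, 2, 7, 3, 5, 6, 0, 8, 17, 4, 15, 12, 13, 14, 18, 16, 11, 9]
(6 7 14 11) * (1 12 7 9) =(1 12 7 14 11 6 9) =[0, 12, 2, 3, 4, 5, 9, 14, 8, 1, 10, 6, 7, 13, 11]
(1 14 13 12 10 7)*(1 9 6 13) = (1 14)(6 13 12 10 7 9) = [0, 14, 2, 3, 4, 5, 13, 9, 8, 6, 7, 11, 10, 12, 1]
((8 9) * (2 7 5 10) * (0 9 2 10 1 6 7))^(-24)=(10)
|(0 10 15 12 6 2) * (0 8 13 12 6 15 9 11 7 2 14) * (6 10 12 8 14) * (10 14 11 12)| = |(0 10 9 12 15 14)(2 11 7)(8 13)| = 6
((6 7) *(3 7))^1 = (3 7 6)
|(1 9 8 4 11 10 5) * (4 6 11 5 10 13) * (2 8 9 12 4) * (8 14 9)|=28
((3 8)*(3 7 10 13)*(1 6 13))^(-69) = ((1 6 13 3 8 7 10))^(-69) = (1 6 13 3 8 7 10)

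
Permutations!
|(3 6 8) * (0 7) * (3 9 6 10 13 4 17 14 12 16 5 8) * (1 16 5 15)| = 66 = |(0 7)(1 16 15)(3 10 13 4 17 14 12 5 8 9 6)|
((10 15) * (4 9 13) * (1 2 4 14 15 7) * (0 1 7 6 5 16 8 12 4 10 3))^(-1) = ((0 1 2 10 6 5 16 8 12 4 9 13 14 15 3))^(-1) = (0 3 15 14 13 9 4 12 8 16 5 6 10 2 1)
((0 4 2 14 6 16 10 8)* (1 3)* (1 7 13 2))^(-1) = ((0 4 1 3 7 13 2 14 6 16 10 8))^(-1) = (0 8 10 16 6 14 2 13 7 3 1 4)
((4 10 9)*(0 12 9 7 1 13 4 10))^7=((0 12 9 10 7 1 13 4))^7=(0 4 13 1 7 10 9 12)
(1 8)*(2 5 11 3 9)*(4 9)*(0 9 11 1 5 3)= (0 9 2 3 4 11)(1 8 5)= [9, 8, 3, 4, 11, 1, 6, 7, 5, 2, 10, 0]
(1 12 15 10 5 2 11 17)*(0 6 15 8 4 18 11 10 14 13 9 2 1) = (0 6 15 14 13 9 2 10 5 1 12 8 4 18 11 17) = [6, 12, 10, 3, 18, 1, 15, 7, 4, 2, 5, 17, 8, 9, 13, 14, 16, 0, 11]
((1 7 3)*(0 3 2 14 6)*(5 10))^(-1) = ((0 3 1 7 2 14 6)(5 10))^(-1) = (0 6 14 2 7 1 3)(5 10)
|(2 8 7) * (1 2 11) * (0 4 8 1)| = |(0 4 8 7 11)(1 2)| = 10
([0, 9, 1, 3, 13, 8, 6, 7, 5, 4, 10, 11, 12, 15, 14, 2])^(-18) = (15)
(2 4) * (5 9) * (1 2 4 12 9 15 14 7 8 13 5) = (1 2 12 9)(5 15 14 7 8 13) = [0, 2, 12, 3, 4, 15, 6, 8, 13, 1, 10, 11, 9, 5, 7, 14]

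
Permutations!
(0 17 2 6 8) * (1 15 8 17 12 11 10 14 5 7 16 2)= (0 12 11 10 14 5 7 16 2 6 17 1 15 8)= [12, 15, 6, 3, 4, 7, 17, 16, 0, 9, 14, 10, 11, 13, 5, 8, 2, 1]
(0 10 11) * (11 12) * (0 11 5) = [10, 1, 2, 3, 4, 0, 6, 7, 8, 9, 12, 11, 5] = (0 10 12 5)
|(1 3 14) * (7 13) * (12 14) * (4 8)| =|(1 3 12 14)(4 8)(7 13)| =4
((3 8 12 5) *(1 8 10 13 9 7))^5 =((1 8 12 5 3 10 13 9 7))^5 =(1 10 8 13 12 9 5 7 3)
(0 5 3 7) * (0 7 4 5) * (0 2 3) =(7)(0 2 3 4 5) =[2, 1, 3, 4, 5, 0, 6, 7]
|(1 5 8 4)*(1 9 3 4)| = 3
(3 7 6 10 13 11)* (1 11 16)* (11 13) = (1 13 16)(3 7 6 10 11) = [0, 13, 2, 7, 4, 5, 10, 6, 8, 9, 11, 3, 12, 16, 14, 15, 1]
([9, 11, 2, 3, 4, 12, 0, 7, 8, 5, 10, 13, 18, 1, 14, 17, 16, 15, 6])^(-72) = (18)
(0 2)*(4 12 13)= [2, 1, 0, 3, 12, 5, 6, 7, 8, 9, 10, 11, 13, 4]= (0 2)(4 12 13)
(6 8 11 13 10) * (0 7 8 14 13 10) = (0 7 8 11 10 6 14 13) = [7, 1, 2, 3, 4, 5, 14, 8, 11, 9, 6, 10, 12, 0, 13]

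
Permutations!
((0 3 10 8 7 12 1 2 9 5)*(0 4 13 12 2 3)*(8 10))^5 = ((1 3 8 7 2 9 5 4 13 12))^5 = (1 9)(2 12)(3 5)(4 8)(7 13)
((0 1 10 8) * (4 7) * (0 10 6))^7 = (0 1 6)(4 7)(8 10)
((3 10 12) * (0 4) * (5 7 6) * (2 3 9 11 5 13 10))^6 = (5 9 10 6)(7 11 12 13)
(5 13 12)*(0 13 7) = [13, 1, 2, 3, 4, 7, 6, 0, 8, 9, 10, 11, 5, 12] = (0 13 12 5 7)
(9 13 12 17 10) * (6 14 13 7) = (6 14 13 12 17 10 9 7) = [0, 1, 2, 3, 4, 5, 14, 6, 8, 7, 9, 11, 17, 12, 13, 15, 16, 10]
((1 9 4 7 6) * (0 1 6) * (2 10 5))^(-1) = ((0 1 9 4 7)(2 10 5))^(-1) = (0 7 4 9 1)(2 5 10)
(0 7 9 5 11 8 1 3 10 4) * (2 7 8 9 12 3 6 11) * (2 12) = (0 8 1 6 11 9 5 12 3 10 4)(2 7) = [8, 6, 7, 10, 0, 12, 11, 2, 1, 5, 4, 9, 3]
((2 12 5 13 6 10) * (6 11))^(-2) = (2 6 13 12 10 11 5)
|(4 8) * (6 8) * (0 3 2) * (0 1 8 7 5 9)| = |(0 3 2 1 8 4 6 7 5 9)| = 10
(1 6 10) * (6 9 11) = (1 9 11 6 10) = [0, 9, 2, 3, 4, 5, 10, 7, 8, 11, 1, 6]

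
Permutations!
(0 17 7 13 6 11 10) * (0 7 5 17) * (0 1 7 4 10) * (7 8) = (0 1 8 7 13 6 11)(4 10)(5 17) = [1, 8, 2, 3, 10, 17, 11, 13, 7, 9, 4, 0, 12, 6, 14, 15, 16, 5]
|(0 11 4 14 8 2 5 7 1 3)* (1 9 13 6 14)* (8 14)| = 35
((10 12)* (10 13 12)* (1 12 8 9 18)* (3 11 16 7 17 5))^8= (1 13 9)(3 16 17)(5 11 7)(8 18 12)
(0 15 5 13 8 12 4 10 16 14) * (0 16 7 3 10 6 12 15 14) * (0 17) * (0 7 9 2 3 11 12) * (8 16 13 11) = [14, 1, 3, 10, 6, 11, 0, 8, 15, 2, 9, 12, 4, 16, 13, 5, 17, 7] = (0 14 13 16 17 7 8 15 5 11 12 4 6)(2 3 10 9)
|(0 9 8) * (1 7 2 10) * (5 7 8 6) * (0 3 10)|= 12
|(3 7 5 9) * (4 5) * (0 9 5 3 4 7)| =4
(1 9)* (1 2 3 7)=[0, 9, 3, 7, 4, 5, 6, 1, 8, 2]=(1 9 2 3 7)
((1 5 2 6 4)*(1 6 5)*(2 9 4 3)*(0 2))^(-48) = ((0 2 5 9 4 6 3))^(-48) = (0 2 5 9 4 6 3)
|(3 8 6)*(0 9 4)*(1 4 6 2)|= 8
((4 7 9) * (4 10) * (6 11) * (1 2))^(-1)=(1 2)(4 10 9 7)(6 11)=((1 2)(4 7 9 10)(6 11))^(-1)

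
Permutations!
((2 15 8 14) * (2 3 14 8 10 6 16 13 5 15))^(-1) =((3 14)(5 15 10 6 16 13))^(-1) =(3 14)(5 13 16 6 10 15)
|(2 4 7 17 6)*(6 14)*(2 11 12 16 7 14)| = 9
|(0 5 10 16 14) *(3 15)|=10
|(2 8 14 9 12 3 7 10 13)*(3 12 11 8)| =|(2 3 7 10 13)(8 14 9 11)| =20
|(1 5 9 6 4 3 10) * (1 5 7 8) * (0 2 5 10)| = |(10)(0 2 5 9 6 4 3)(1 7 8)| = 21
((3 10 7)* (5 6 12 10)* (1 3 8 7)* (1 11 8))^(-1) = (1 7 8 11 10 12 6 5 3)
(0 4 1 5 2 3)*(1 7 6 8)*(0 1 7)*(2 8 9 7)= (0 4)(1 5 8 2 3)(6 9 7)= [4, 5, 3, 1, 0, 8, 9, 6, 2, 7]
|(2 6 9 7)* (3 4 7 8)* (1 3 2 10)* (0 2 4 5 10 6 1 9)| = 11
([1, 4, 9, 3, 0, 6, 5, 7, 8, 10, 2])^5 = (0 4 1)(2 10 9)(5 6)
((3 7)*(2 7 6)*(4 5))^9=((2 7 3 6)(4 5))^9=(2 7 3 6)(4 5)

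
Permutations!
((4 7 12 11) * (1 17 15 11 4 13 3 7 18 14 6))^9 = (1 18 7 11)(3 15 6 4)(12 13 17 14)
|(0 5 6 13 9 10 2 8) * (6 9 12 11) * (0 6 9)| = |(0 5)(2 8 6 13 12 11 9 10)| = 8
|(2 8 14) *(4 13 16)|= |(2 8 14)(4 13 16)|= 3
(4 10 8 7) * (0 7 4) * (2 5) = (0 7)(2 5)(4 10 8) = [7, 1, 5, 3, 10, 2, 6, 0, 4, 9, 8]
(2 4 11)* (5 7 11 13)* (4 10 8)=(2 10 8 4 13 5 7 11)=[0, 1, 10, 3, 13, 7, 6, 11, 4, 9, 8, 2, 12, 5]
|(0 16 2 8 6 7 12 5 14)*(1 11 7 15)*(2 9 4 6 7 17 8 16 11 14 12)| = |(0 11 17 8 7 2 16 9 4 6 15 1 14)(5 12)| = 26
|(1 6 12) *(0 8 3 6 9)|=7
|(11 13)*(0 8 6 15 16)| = 10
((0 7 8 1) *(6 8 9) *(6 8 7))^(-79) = ((0 6 7 9 8 1))^(-79) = (0 1 8 9 7 6)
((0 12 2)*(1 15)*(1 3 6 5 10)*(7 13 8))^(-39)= ((0 12 2)(1 15 3 6 5 10)(7 13 8))^(-39)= (1 6)(3 10)(5 15)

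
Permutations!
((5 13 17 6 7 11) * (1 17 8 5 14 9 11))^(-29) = (1 7 6 17)(5 13 8)(9 11 14)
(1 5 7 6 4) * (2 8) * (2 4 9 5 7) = (1 7 6 9 5 2 8 4) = [0, 7, 8, 3, 1, 2, 9, 6, 4, 5]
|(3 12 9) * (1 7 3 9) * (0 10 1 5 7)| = 12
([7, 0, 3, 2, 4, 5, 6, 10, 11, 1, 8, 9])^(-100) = (0 9 8 7 1 11 10)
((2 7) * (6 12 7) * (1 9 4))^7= ((1 9 4)(2 6 12 7))^7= (1 9 4)(2 7 12 6)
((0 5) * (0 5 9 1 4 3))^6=(0 9 1 4 3)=((0 9 1 4 3))^6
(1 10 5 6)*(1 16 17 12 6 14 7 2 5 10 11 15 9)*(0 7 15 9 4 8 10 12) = (0 7 2 5 14 15 4 8 10 12 6 16 17)(1 11 9) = [7, 11, 5, 3, 8, 14, 16, 2, 10, 1, 12, 9, 6, 13, 15, 4, 17, 0]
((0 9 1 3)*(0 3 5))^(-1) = (0 5 1 9)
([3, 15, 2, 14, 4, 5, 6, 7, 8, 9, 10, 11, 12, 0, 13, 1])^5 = (0 3 14 13)(1 15)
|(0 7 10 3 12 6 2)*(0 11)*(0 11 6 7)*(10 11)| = |(2 6)(3 12 7 11 10)| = 10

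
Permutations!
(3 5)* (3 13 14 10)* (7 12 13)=(3 5 7 12 13 14 10)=[0, 1, 2, 5, 4, 7, 6, 12, 8, 9, 3, 11, 13, 14, 10]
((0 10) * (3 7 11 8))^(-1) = (0 10)(3 8 11 7)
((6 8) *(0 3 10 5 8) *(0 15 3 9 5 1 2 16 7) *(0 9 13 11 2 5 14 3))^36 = (0 9 8 2 10)(1 13 14 6 16)(3 15 7 5 11)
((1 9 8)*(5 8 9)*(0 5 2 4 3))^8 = (9)(0 5 8 1 2 4 3)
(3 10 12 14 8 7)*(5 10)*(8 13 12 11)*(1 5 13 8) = (1 5 10 11)(3 13 12 14 8 7) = [0, 5, 2, 13, 4, 10, 6, 3, 7, 9, 11, 1, 14, 12, 8]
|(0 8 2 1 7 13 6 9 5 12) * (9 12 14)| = 24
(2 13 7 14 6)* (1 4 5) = (1 4 5)(2 13 7 14 6) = [0, 4, 13, 3, 5, 1, 2, 14, 8, 9, 10, 11, 12, 7, 6]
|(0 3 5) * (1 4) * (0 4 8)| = 6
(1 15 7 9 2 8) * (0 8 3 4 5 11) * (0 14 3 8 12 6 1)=(0 12 6 1 15 7 9 2 8)(3 4 5 11 14)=[12, 15, 8, 4, 5, 11, 1, 9, 0, 2, 10, 14, 6, 13, 3, 7]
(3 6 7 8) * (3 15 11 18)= (3 6 7 8 15 11 18)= [0, 1, 2, 6, 4, 5, 7, 8, 15, 9, 10, 18, 12, 13, 14, 11, 16, 17, 3]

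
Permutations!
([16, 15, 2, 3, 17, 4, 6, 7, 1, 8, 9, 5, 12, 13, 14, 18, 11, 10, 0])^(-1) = [18, 8, 2, 3, 5, 11, 6, 7, 9, 10, 17, 16, 12, 13, 14, 1, 0, 4, 15]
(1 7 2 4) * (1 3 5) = (1 7 2 4 3 5) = [0, 7, 4, 5, 3, 1, 6, 2]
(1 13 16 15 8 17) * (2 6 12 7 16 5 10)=(1 13 5 10 2 6 12 7 16 15 8 17)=[0, 13, 6, 3, 4, 10, 12, 16, 17, 9, 2, 11, 7, 5, 14, 8, 15, 1]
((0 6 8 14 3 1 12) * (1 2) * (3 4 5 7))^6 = (0 7 6 3 8 2 14 1 4 12 5)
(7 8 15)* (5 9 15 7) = [0, 1, 2, 3, 4, 9, 6, 8, 7, 15, 10, 11, 12, 13, 14, 5] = (5 9 15)(7 8)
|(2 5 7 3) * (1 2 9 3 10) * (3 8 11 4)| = |(1 2 5 7 10)(3 9 8 11 4)| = 5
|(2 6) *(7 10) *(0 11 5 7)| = 10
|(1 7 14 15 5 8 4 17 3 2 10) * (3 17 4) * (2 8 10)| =|(17)(1 7 14 15 5 10)(3 8)| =6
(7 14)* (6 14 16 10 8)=(6 14 7 16 10 8)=[0, 1, 2, 3, 4, 5, 14, 16, 6, 9, 8, 11, 12, 13, 7, 15, 10]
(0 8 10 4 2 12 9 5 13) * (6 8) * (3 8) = (0 6 3 8 10 4 2 12 9 5 13) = [6, 1, 12, 8, 2, 13, 3, 7, 10, 5, 4, 11, 9, 0]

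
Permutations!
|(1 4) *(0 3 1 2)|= |(0 3 1 4 2)|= 5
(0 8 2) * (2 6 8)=[2, 1, 0, 3, 4, 5, 8, 7, 6]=(0 2)(6 8)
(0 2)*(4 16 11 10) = (0 2)(4 16 11 10) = [2, 1, 0, 3, 16, 5, 6, 7, 8, 9, 4, 10, 12, 13, 14, 15, 11]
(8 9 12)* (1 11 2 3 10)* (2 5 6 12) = (1 11 5 6 12 8 9 2 3 10) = [0, 11, 3, 10, 4, 6, 12, 7, 9, 2, 1, 5, 8]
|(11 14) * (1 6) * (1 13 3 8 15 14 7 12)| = 10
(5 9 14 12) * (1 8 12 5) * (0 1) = (0 1 8 12)(5 9 14) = [1, 8, 2, 3, 4, 9, 6, 7, 12, 14, 10, 11, 0, 13, 5]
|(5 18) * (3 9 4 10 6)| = 10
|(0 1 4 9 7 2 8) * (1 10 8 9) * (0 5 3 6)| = 6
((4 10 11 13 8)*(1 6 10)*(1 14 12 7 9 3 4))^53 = (1 8 13 11 10 6)(3 9 7 12 14 4)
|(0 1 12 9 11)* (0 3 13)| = |(0 1 12 9 11 3 13)| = 7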